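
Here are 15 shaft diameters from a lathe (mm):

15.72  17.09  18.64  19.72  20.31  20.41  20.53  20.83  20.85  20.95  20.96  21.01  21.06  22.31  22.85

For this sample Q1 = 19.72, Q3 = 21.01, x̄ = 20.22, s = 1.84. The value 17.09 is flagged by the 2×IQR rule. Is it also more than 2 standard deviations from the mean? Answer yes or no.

no

z = (17.09 − 20.22) / 1.84 = -1.70.
|z| = 1.70 ≤ 2.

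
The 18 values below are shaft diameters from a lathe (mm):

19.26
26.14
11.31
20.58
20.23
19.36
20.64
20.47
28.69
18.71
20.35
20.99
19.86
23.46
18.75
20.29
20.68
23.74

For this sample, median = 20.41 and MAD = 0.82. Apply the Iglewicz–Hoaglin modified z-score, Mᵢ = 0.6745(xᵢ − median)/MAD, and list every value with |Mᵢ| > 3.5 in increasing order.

|Mᵢ| > 3.5 ⇔ |xᵢ − 20.41| > 3.5·0.82/0.6745 = 4.26.
So outliers lie outside [16.15, 24.67].
11.31: M = -7.49 → outlier.
26.14: M = 4.71 → outlier.
28.69: M = 6.81 → outlier.

11.31, 26.14, 28.69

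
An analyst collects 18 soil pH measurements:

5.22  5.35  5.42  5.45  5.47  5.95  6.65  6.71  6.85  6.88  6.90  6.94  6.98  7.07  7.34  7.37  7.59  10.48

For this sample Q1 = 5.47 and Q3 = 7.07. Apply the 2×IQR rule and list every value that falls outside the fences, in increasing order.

10.48

IQR = Q3 − Q1 = 7.07 − 5.47 = 1.60.
Lower fence = Q1 − 2·IQR = 5.47 − 3.20 = 2.27.
Upper fence = Q3 + 2·IQR = 7.07 + 3.20 = 10.27.
10.48 > 10.27 → outlier.
All remaining values lie within [2.27, 10.27].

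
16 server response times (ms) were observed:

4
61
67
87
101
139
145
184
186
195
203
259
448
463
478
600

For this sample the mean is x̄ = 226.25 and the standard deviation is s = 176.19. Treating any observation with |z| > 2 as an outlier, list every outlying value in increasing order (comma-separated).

600

Cutoffs at x̄ ± 2s: 226.25 ± 2·176.19 = [-126.13, 578.63].
600: z = 2.12, |z| > 2 → outlier.
Every other value lies within [-126.13, 578.63].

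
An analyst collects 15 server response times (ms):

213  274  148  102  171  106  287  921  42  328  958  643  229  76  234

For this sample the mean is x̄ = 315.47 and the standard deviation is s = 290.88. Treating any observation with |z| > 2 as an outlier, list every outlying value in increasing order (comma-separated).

Cutoffs at x̄ ± 2s: 315.47 ± 2·290.88 = [-266.29, 897.23].
921: z = 2.08, |z| > 2 → outlier.
958: z = 2.21, |z| > 2 → outlier.
Every other value lies within [-266.29, 897.23].

921, 958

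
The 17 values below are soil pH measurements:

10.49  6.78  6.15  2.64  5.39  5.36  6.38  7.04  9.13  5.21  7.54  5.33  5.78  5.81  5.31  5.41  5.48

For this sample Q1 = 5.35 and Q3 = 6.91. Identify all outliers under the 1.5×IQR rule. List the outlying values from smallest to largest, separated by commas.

IQR = Q3 − Q1 = 6.91 − 5.35 = 1.56.
Lower fence = Q1 − 1.5·IQR = 5.35 − 2.34 = 3.01.
Upper fence = Q3 + 1.5·IQR = 6.91 + 2.34 = 9.25.
2.64 < 3.01 → outlier.
10.49 > 9.25 → outlier.
All remaining values lie within [3.01, 9.25].

2.64, 10.49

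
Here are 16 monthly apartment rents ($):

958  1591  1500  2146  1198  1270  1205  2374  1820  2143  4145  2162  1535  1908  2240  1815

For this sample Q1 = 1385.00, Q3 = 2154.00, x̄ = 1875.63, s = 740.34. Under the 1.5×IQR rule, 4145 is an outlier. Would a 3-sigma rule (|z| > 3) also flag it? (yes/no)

z = (4145 − 1875.63) / 740.34 = 3.07.
|z| = 3.07 > 3.

yes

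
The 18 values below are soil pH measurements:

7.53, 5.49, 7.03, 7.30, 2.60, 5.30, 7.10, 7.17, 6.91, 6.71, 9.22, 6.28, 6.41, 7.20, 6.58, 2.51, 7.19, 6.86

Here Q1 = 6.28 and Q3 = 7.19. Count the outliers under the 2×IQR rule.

IQR = 0.91; fences at 6.28 − 1.82 = 4.46 and 7.19 + 1.82 = 9.01.
Outside the cutoffs: 2.51, 2.60, 9.22.

3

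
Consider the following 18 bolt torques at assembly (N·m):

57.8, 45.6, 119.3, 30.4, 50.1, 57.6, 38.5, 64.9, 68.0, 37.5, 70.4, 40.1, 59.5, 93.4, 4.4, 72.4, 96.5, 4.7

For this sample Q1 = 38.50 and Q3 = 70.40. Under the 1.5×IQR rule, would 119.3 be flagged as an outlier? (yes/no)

IQR = Q3 − Q1 = 70.40 − 38.50 = 31.90.
Lower fence = Q1 − 1.5·IQR = 38.50 − 47.85 = -9.35.
Upper fence = Q3 + 1.5·IQR = 70.40 + 47.85 = 118.25.
119.3 lies above the upper fence.

yes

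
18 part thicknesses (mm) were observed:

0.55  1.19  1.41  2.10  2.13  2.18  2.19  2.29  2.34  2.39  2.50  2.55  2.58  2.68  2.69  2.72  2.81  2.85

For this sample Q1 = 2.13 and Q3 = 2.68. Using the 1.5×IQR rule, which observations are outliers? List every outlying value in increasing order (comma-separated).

IQR = Q3 − Q1 = 2.68 − 2.13 = 0.55.
Lower fence = Q1 − 1.5·IQR = 2.13 − 0.825 = 1.305.
Upper fence = Q3 + 1.5·IQR = 2.68 + 0.825 = 3.505.
0.55 < 1.305 → outlier.
1.19 < 1.305 → outlier.
All remaining values lie within [1.305, 3.505].

0.55, 1.19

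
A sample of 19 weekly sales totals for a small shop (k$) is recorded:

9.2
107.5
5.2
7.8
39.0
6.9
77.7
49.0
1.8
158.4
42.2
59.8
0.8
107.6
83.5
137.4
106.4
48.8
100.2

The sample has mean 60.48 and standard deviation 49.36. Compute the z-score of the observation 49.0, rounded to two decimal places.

-0.23

z = (49.0 − 60.48) / 49.36 = -0.23.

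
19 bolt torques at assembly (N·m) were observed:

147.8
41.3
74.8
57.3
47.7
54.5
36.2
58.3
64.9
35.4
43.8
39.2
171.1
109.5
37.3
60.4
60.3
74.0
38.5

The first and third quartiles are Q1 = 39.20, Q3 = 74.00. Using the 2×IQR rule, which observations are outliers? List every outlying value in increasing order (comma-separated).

IQR = Q3 − Q1 = 74.00 − 39.20 = 34.80.
Lower fence = Q1 − 2·IQR = 39.20 − 69.60 = -30.40.
Upper fence = Q3 + 2·IQR = 74.00 + 69.60 = 143.60.
147.8 > 143.60 → outlier.
171.1 > 143.60 → outlier.
All remaining values lie within [-30.40, 143.60].

147.8, 171.1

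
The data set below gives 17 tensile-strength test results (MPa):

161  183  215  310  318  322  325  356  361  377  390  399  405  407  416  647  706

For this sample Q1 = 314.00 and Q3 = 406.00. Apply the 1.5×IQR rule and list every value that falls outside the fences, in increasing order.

161, 647, 706

IQR = Q3 − Q1 = 406.00 − 314.00 = 92.00.
Lower fence = Q1 − 1.5·IQR = 314.00 − 138.00 = 176.00.
Upper fence = Q3 + 1.5·IQR = 406.00 + 138.00 = 544.00.
161 < 176.00 → outlier.
647 > 544.00 → outlier.
706 > 544.00 → outlier.
All remaining values lie within [176.00, 544.00].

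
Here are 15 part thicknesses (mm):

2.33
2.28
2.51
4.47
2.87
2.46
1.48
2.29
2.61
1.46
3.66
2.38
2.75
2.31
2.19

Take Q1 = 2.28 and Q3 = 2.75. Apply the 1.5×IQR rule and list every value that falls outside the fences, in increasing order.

1.46, 1.48, 3.66, 4.47

IQR = Q3 − Q1 = 2.75 − 2.28 = 0.47.
Lower fence = Q1 − 1.5·IQR = 2.28 − 0.705 = 1.575.
Upper fence = Q3 + 1.5·IQR = 2.75 + 0.705 = 3.455.
1.46 < 1.575 → outlier.
1.48 < 1.575 → outlier.
3.66 > 3.455 → outlier.
4.47 > 3.455 → outlier.
All remaining values lie within [1.575, 3.455].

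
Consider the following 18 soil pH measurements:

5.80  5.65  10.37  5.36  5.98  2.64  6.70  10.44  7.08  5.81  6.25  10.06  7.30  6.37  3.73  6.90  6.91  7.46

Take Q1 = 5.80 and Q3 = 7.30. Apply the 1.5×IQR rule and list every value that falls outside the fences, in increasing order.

IQR = Q3 − Q1 = 7.30 − 5.80 = 1.50.
Lower fence = Q1 − 1.5·IQR = 5.80 − 2.25 = 3.55.
Upper fence = Q3 + 1.5·IQR = 7.30 + 2.25 = 9.55.
2.64 < 3.55 → outlier.
10.06 > 9.55 → outlier.
10.37 > 9.55 → outlier.
10.44 > 9.55 → outlier.
All remaining values lie within [3.55, 9.55].

2.64, 10.06, 10.37, 10.44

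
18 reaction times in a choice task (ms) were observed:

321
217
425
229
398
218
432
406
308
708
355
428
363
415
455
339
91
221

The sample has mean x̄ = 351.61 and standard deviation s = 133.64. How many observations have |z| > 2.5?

Cutoffs: x̄ ± 2.5s = [17.51, 685.71].
Outside the cutoffs: 708.

1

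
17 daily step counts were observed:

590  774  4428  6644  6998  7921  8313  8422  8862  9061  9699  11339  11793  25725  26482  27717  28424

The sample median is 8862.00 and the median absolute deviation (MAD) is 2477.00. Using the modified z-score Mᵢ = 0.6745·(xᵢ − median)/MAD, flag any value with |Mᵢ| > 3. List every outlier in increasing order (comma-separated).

|Mᵢ| > 3 ⇔ |xᵢ − 8862.00| > 3·2477.00/0.6745 = 11017.05.
So outliers lie outside [-2155.05, 19879.05].
25725: M = 4.59 → outlier.
26482: M = 4.80 → outlier.
27717: M = 5.13 → outlier.
28424: M = 5.33 → outlier.

25725, 26482, 27717, 28424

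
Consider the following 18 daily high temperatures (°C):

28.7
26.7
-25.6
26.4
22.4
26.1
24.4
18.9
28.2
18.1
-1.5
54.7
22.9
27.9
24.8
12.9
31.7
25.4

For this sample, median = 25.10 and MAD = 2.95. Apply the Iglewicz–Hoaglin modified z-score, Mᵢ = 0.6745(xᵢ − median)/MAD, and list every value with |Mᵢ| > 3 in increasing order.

|Mᵢ| > 3 ⇔ |xᵢ − 25.10| > 3·2.95/0.6745 = 13.12.
So outliers lie outside [11.98, 38.22].
-25.6: M = -11.59 → outlier.
-1.5: M = -6.08 → outlier.
54.7: M = 6.77 → outlier.

-25.6, -1.5, 54.7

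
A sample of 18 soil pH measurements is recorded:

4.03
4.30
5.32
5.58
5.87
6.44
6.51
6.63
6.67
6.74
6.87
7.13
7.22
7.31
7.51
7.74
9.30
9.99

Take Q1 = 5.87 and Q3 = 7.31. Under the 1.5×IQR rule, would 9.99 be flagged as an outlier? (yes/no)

yes

IQR = Q3 − Q1 = 7.31 − 5.87 = 1.44.
Lower fence = Q1 − 1.5·IQR = 5.87 − 2.16 = 3.71.
Upper fence = Q3 + 1.5·IQR = 7.31 + 2.16 = 9.47.
9.99 lies above the upper fence.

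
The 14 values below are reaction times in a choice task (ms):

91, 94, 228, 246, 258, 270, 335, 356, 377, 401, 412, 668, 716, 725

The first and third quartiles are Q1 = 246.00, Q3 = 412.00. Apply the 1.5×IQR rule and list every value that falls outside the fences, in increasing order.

668, 716, 725

IQR = Q3 − Q1 = 412.00 − 246.00 = 166.00.
Lower fence = Q1 − 1.5·IQR = 246.00 − 249.00 = -3.00.
Upper fence = Q3 + 1.5·IQR = 412.00 + 249.00 = 661.00.
668 > 661.00 → outlier.
716 > 661.00 → outlier.
725 > 661.00 → outlier.
All remaining values lie within [-3.00, 661.00].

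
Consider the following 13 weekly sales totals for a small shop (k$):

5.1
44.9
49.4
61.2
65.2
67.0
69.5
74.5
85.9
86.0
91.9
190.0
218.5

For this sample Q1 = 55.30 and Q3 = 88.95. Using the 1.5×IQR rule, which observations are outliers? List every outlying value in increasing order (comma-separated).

190.0, 218.5

IQR = Q3 − Q1 = 88.95 − 55.30 = 33.65.
Lower fence = Q1 − 1.5·IQR = 55.30 − 50.475 = 4.825.
Upper fence = Q3 + 1.5·IQR = 88.95 + 50.475 = 139.425.
190.0 > 139.425 → outlier.
218.5 > 139.425 → outlier.
All remaining values lie within [4.825, 139.425].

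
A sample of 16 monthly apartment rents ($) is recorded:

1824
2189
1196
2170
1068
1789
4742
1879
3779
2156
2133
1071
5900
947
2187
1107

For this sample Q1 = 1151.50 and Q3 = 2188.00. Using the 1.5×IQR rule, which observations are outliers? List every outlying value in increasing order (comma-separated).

3779, 4742, 5900

IQR = Q3 − Q1 = 2188.00 − 1151.50 = 1036.50.
Lower fence = Q1 − 1.5·IQR = 1151.50 − 1554.75 = -403.25.
Upper fence = Q3 + 1.5·IQR = 2188.00 + 1554.75 = 3742.75.
3779 > 3742.75 → outlier.
4742 > 3742.75 → outlier.
5900 > 3742.75 → outlier.
All remaining values lie within [-403.25, 3742.75].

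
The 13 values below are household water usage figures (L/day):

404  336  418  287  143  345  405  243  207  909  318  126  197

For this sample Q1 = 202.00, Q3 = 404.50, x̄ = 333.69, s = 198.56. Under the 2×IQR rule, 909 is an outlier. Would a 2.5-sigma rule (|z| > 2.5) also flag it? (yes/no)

yes

z = (909 − 333.69) / 198.56 = 2.90.
|z| = 2.90 > 2.5.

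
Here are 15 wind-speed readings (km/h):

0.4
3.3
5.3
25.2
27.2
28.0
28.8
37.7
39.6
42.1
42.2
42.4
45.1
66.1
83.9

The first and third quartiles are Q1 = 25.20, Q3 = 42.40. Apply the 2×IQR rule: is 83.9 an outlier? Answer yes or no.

IQR = Q3 − Q1 = 42.40 − 25.20 = 17.20.
Lower fence = Q1 − 2·IQR = 25.20 − 34.40 = -9.20.
Upper fence = Q3 + 2·IQR = 42.40 + 34.40 = 76.80.
83.9 lies above the upper fence.

yes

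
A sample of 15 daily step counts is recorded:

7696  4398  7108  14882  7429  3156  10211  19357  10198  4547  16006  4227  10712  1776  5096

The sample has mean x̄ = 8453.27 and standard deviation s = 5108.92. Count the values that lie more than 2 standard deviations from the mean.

1

Cutoffs: x̄ ± 2s = [-1764.57, 18671.11].
Outside the cutoffs: 19357.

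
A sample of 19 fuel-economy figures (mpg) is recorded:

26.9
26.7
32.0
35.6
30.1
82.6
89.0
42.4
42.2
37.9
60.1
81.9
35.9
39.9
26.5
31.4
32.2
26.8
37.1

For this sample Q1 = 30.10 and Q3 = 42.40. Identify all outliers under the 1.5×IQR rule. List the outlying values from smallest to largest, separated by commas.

81.9, 82.6, 89.0

IQR = Q3 − Q1 = 42.40 − 30.10 = 12.30.
Lower fence = Q1 − 1.5·IQR = 30.10 − 18.45 = 11.65.
Upper fence = Q3 + 1.5·IQR = 42.40 + 18.45 = 60.85.
81.9 > 60.85 → outlier.
82.6 > 60.85 → outlier.
89.0 > 60.85 → outlier.
All remaining values lie within [11.65, 60.85].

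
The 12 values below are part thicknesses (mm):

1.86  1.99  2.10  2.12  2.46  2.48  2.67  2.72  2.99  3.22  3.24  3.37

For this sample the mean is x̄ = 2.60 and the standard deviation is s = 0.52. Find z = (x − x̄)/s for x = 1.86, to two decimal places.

z = (1.86 − 2.60) / 0.52 = -1.42.

-1.42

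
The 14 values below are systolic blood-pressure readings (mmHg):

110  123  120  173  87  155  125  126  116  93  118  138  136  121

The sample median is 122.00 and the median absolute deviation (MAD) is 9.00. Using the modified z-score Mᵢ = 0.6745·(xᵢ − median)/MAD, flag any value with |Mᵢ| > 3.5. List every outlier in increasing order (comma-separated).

|Mᵢ| > 3.5 ⇔ |xᵢ − 122.00| > 3.5·9.00/0.6745 = 46.70.
So outliers lie outside [75.30, 168.70].
173: M = 3.82 → outlier.

173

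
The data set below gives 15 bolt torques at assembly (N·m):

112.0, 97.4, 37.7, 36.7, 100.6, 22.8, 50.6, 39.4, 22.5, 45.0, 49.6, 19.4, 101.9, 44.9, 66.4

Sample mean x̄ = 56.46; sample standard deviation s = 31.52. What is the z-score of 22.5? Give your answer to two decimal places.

-1.08

z = (22.5 − 56.46) / 31.52 = -1.08.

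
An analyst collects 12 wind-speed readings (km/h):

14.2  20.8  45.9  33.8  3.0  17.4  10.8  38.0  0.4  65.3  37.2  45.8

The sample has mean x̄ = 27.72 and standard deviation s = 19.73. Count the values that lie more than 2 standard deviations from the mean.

0

Cutoffs: x̄ ± 2s = [-11.74, 67.18].
Every value lies within the cutoffs.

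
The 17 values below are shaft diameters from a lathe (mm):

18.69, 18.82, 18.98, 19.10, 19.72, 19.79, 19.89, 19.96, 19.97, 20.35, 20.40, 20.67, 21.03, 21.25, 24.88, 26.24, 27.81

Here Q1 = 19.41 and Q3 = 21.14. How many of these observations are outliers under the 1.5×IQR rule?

IQR = 1.73; fences at 19.41 − 2.595 = 16.815 and 21.14 + 2.595 = 23.735.
Outside the cutoffs: 24.88, 26.24, 27.81.

3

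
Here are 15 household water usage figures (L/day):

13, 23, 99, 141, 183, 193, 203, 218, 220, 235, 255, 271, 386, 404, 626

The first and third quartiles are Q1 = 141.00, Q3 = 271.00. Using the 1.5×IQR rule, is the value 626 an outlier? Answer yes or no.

yes

IQR = Q3 − Q1 = 271.00 − 141.00 = 130.00.
Lower fence = Q1 − 1.5·IQR = 141.00 − 195.00 = -54.00.
Upper fence = Q3 + 1.5·IQR = 271.00 + 195.00 = 466.00.
626 lies above the upper fence.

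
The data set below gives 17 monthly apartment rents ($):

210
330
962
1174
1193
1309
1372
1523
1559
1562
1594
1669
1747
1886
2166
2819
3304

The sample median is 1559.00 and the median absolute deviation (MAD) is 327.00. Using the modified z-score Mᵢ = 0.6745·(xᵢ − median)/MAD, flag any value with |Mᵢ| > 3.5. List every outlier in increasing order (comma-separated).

3304

|Mᵢ| > 3.5 ⇔ |xᵢ − 1559.00| > 3.5·327.00/0.6745 = 1696.81.
So outliers lie outside [-137.81, 3255.81].
3304: M = 3.60 → outlier.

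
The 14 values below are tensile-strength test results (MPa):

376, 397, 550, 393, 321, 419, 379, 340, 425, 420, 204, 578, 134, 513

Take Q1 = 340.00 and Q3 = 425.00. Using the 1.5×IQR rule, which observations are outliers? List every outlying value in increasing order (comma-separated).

134, 204, 578

IQR = Q3 − Q1 = 425.00 − 340.00 = 85.00.
Lower fence = Q1 − 1.5·IQR = 340.00 − 127.50 = 212.50.
Upper fence = Q3 + 1.5·IQR = 425.00 + 127.50 = 552.50.
134 < 212.50 → outlier.
204 < 212.50 → outlier.
578 > 552.50 → outlier.
All remaining values lie within [212.50, 552.50].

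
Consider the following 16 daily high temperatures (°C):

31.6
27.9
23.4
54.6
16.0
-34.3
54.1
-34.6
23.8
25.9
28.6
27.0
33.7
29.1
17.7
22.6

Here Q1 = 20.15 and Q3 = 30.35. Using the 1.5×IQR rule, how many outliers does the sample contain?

IQR = 10.20; fences at 20.15 − 15.30 = 4.85 and 30.35 + 15.30 = 45.65.
Outside the cutoffs: -34.6, -34.3, 54.1, 54.6.

4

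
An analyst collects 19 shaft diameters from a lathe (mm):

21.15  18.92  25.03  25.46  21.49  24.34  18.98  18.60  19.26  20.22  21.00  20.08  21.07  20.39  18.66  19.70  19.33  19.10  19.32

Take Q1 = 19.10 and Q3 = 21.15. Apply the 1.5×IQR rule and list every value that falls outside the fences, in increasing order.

IQR = Q3 − Q1 = 21.15 − 19.10 = 2.05.
Lower fence = Q1 − 1.5·IQR = 19.10 − 3.075 = 16.025.
Upper fence = Q3 + 1.5·IQR = 21.15 + 3.075 = 24.225.
24.34 > 24.225 → outlier.
25.03 > 24.225 → outlier.
25.46 > 24.225 → outlier.
All remaining values lie within [16.025, 24.225].

24.34, 25.03, 25.46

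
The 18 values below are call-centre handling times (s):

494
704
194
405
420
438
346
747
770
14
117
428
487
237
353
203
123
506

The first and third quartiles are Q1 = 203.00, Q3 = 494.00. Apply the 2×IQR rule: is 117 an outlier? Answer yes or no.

no

IQR = Q3 − Q1 = 494.00 − 203.00 = 291.00.
Lower fence = Q1 − 2·IQR = 203.00 − 582.00 = -379.00.
Upper fence = Q3 + 2·IQR = 494.00 + 582.00 = 1076.00.
117 lies within [-379.00, 1076.00].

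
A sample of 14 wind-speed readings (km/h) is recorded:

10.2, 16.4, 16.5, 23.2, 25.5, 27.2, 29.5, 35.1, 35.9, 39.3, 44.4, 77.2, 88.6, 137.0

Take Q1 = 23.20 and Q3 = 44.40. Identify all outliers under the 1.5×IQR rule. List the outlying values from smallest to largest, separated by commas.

IQR = Q3 − Q1 = 44.40 − 23.20 = 21.20.
Lower fence = Q1 − 1.5·IQR = 23.20 − 31.80 = -8.60.
Upper fence = Q3 + 1.5·IQR = 44.40 + 31.80 = 76.20.
77.2 > 76.20 → outlier.
88.6 > 76.20 → outlier.
137.0 > 76.20 → outlier.
All remaining values lie within [-8.60, 76.20].

77.2, 88.6, 137.0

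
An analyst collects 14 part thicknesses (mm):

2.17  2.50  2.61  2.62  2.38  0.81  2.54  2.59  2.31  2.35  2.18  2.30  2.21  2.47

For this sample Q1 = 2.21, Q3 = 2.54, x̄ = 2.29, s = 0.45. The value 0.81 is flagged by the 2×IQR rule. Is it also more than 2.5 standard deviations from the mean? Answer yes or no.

z = (0.81 − 2.29) / 0.45 = -3.29.
|z| = 3.29 > 2.5.

yes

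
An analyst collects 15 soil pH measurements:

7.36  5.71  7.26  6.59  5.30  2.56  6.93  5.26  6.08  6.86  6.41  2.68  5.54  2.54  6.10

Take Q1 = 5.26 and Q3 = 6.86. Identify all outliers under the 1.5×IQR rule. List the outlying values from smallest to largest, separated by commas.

2.54, 2.56, 2.68

IQR = Q3 − Q1 = 6.86 − 5.26 = 1.60.
Lower fence = Q1 − 1.5·IQR = 5.26 − 2.40 = 2.86.
Upper fence = Q3 + 1.5·IQR = 6.86 + 2.40 = 9.26.
2.54 < 2.86 → outlier.
2.56 < 2.86 → outlier.
2.68 < 2.86 → outlier.
All remaining values lie within [2.86, 9.26].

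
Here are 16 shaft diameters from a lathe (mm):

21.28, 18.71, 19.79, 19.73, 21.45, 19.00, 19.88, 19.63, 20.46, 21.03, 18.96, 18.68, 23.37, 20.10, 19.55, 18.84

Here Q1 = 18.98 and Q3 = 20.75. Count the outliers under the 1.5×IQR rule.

IQR = 1.77; fences at 18.98 − 2.655 = 16.325 and 20.75 + 2.655 = 23.405.
Every value lies within the cutoffs.

0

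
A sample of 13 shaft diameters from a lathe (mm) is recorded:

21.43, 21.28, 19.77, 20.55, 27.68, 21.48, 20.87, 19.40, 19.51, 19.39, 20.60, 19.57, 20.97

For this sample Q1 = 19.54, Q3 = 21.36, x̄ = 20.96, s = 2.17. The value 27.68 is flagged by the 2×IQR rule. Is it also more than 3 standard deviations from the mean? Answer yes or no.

yes

z = (27.68 − 20.96) / 2.17 = 3.10.
|z| = 3.10 > 3.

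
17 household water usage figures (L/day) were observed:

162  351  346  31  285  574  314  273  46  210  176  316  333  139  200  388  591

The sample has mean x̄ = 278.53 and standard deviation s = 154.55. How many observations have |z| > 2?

1

Cutoffs: x̄ ± 2s = [-30.57, 587.63].
Outside the cutoffs: 591.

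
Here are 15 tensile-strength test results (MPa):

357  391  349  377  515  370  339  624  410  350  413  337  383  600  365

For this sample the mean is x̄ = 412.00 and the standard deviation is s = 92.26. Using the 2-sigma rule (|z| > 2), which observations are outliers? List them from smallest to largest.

Cutoffs at x̄ ± 2s: 412.00 ± 2·92.26 = [227.48, 596.52].
600: z = 2.04, |z| > 2 → outlier.
624: z = 2.30, |z| > 2 → outlier.
Every other value lies within [227.48, 596.52].

600, 624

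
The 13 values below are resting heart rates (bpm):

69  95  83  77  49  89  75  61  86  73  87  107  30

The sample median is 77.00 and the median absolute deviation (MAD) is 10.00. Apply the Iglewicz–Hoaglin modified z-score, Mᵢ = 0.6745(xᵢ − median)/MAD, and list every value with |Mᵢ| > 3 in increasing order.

30

|Mᵢ| > 3 ⇔ |xᵢ − 77.00| > 3·10.00/0.6745 = 44.48.
So outliers lie outside [32.52, 121.48].
30: M = -3.17 → outlier.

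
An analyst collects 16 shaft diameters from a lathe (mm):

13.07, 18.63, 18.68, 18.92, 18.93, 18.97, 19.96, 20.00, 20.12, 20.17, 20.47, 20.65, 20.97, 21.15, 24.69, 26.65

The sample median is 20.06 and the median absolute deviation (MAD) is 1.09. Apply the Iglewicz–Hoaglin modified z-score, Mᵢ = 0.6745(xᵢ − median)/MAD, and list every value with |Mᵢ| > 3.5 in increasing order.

|Mᵢ| > 3.5 ⇔ |xᵢ − 20.06| > 3.5·1.09/0.6745 = 5.66.
So outliers lie outside [14.40, 25.72].
13.07: M = -4.33 → outlier.
26.65: M = 4.08 → outlier.

13.07, 26.65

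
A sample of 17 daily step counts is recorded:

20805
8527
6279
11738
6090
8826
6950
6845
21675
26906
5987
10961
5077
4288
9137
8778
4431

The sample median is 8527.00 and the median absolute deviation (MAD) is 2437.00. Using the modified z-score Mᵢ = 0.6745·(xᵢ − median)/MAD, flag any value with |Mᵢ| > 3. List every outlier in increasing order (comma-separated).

20805, 21675, 26906

|Mᵢ| > 3 ⇔ |xᵢ − 8527.00| > 3·2437.00/0.6745 = 10839.14.
So outliers lie outside [-2312.14, 19366.14].
20805: M = 3.40 → outlier.
21675: M = 3.64 → outlier.
26906: M = 5.09 → outlier.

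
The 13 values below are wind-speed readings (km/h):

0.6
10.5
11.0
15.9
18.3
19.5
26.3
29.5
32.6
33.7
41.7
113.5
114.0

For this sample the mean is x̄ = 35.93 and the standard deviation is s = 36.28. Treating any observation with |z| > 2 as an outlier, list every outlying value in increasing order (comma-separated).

Cutoffs at x̄ ± 2s: 35.93 ± 2·36.28 = [-36.63, 108.49].
113.5: z = 2.14, |z| > 2 → outlier.
114.0: z = 2.15, |z| > 2 → outlier.
Every other value lies within [-36.63, 108.49].

113.5, 114.0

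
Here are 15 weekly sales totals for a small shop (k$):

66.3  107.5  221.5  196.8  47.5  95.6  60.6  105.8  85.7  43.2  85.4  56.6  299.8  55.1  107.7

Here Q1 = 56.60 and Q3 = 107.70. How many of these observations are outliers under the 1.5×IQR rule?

IQR = 51.10; fences at 56.60 − 76.65 = -20.05 and 107.70 + 76.65 = 184.35.
Outside the cutoffs: 196.8, 221.5, 299.8.

3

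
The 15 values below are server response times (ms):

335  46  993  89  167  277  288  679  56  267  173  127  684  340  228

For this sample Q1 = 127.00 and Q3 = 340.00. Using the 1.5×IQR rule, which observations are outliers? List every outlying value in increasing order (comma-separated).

679, 684, 993

IQR = Q3 − Q1 = 340.00 − 127.00 = 213.00.
Lower fence = Q1 − 1.5·IQR = 127.00 − 319.50 = -192.50.
Upper fence = Q3 + 1.5·IQR = 340.00 + 319.50 = 659.50.
679 > 659.50 → outlier.
684 > 659.50 → outlier.
993 > 659.50 → outlier.
All remaining values lie within [-192.50, 659.50].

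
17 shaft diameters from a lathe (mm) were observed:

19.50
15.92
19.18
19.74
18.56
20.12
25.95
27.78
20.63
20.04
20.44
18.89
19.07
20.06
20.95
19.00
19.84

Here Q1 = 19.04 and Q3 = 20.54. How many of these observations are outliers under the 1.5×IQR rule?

IQR = 1.50; fences at 19.04 − 2.25 = 16.79 and 20.54 + 2.25 = 22.79.
Outside the cutoffs: 15.92, 25.95, 27.78.

3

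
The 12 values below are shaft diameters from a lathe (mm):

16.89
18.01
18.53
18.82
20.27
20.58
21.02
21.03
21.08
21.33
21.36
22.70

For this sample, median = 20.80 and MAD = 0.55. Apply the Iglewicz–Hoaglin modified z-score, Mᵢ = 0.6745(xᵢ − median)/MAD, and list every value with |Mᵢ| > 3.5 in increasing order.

|Mᵢ| > 3.5 ⇔ |xᵢ − 20.80| > 3.5·0.55/0.6745 = 2.85.
So outliers lie outside [17.95, 23.65].
16.89: M = -4.80 → outlier.

16.89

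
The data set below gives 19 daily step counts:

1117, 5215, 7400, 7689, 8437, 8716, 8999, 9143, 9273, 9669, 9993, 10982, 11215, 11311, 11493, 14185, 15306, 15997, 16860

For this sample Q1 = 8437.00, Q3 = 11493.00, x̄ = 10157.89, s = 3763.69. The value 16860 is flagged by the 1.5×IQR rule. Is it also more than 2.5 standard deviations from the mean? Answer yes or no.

no

z = (16860 − 10157.89) / 3763.69 = 1.78.
|z| = 1.78 ≤ 2.5.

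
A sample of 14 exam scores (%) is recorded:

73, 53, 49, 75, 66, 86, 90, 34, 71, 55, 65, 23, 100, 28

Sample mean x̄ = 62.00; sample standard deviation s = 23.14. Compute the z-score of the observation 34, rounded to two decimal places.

-1.21

z = (34 − 62.00) / 23.14 = -1.21.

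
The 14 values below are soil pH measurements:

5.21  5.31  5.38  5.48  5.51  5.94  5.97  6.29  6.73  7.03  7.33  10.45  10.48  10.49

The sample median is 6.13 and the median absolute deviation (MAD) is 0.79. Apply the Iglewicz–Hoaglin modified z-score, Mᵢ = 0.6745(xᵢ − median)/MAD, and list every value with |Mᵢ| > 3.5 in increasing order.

10.45, 10.48, 10.49

|Mᵢ| > 3.5 ⇔ |xᵢ − 6.13| > 3.5·0.79/0.6745 = 4.10.
So outliers lie outside [2.03, 10.23].
10.45: M = 3.69 → outlier.
10.48: M = 3.71 → outlier.
10.49: M = 3.72 → outlier.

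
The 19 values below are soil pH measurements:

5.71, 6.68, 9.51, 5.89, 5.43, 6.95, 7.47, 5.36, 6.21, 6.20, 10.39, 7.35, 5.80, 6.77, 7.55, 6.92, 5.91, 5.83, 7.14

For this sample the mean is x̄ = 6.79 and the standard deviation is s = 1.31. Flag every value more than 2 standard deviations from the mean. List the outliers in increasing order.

9.51, 10.39

Cutoffs at x̄ ± 2s: 6.79 ± 2·1.31 = [4.17, 9.41].
9.51: z = 2.08, |z| > 2 → outlier.
10.39: z = 2.75, |z| > 2 → outlier.
Every other value lies within [4.17, 9.41].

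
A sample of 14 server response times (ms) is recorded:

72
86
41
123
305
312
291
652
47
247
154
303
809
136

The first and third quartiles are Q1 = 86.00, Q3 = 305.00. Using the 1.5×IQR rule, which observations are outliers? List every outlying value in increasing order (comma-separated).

652, 809

IQR = Q3 − Q1 = 305.00 − 86.00 = 219.00.
Lower fence = Q1 − 1.5·IQR = 86.00 − 328.50 = -242.50.
Upper fence = Q3 + 1.5·IQR = 305.00 + 328.50 = 633.50.
652 > 633.50 → outlier.
809 > 633.50 → outlier.
All remaining values lie within [-242.50, 633.50].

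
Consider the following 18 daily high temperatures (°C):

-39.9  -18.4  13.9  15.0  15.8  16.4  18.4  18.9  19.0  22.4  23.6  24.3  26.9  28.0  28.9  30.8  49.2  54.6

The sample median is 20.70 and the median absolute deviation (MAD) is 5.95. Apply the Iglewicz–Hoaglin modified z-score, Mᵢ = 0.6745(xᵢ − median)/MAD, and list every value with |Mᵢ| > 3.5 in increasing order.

|Mᵢ| > 3.5 ⇔ |xᵢ − 20.70| > 3.5·5.95/0.6745 = 30.87.
So outliers lie outside [-10.17, 51.57].
-39.9: M = -6.87 → outlier.
-18.4: M = -4.43 → outlier.
54.6: M = 3.84 → outlier.

-39.9, -18.4, 54.6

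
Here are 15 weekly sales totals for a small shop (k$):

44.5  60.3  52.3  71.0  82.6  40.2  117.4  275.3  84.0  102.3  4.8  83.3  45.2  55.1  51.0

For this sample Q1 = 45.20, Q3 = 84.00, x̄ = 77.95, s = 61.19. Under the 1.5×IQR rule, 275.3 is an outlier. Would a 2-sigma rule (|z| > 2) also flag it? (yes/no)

z = (275.3 − 77.95) / 61.19 = 3.23.
|z| = 3.23 > 2.

yes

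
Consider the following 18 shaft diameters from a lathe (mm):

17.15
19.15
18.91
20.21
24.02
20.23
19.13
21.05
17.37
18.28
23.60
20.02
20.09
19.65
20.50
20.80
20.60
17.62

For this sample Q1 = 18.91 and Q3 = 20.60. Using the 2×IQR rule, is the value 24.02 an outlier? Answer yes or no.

yes

IQR = Q3 − Q1 = 20.60 − 18.91 = 1.69.
Lower fence = Q1 − 2·IQR = 18.91 − 3.38 = 15.53.
Upper fence = Q3 + 2·IQR = 20.60 + 3.38 = 23.98.
24.02 lies above the upper fence.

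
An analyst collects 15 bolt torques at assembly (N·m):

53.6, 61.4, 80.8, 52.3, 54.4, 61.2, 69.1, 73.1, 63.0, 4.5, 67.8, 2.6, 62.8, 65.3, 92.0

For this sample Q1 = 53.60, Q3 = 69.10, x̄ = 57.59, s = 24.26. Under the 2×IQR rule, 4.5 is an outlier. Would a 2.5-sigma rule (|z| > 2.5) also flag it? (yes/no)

z = (4.5 − 57.59) / 24.26 = -2.19.
|z| = 2.19 ≤ 2.5.

no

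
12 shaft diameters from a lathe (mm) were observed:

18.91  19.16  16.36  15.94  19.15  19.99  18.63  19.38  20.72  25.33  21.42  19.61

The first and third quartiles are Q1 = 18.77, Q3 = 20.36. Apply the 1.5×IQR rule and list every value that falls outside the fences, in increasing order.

IQR = Q3 − Q1 = 20.36 − 18.77 = 1.59.
Lower fence = Q1 − 1.5·IQR = 18.77 − 2.385 = 16.385.
Upper fence = Q3 + 1.5·IQR = 20.36 + 2.385 = 22.745.
15.94 < 16.385 → outlier.
16.36 < 16.385 → outlier.
25.33 > 22.745 → outlier.
All remaining values lie within [16.385, 22.745].

15.94, 16.36, 25.33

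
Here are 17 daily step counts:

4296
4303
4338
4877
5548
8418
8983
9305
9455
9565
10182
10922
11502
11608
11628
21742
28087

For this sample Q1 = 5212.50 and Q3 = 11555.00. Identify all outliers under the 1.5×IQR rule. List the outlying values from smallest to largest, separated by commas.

IQR = Q3 − Q1 = 11555.00 − 5212.50 = 6342.50.
Lower fence = Q1 − 1.5·IQR = 5212.50 − 9513.75 = -4301.25.
Upper fence = Q3 + 1.5·IQR = 11555.00 + 9513.75 = 21068.75.
21742 > 21068.75 → outlier.
28087 > 21068.75 → outlier.
All remaining values lie within [-4301.25, 21068.75].

21742, 28087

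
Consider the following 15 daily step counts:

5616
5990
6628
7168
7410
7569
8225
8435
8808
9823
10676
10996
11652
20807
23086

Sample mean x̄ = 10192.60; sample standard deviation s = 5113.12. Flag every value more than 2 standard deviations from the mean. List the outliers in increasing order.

20807, 23086

Cutoffs at x̄ ± 2s: 10192.60 ± 2·5113.12 = [-33.64, 20418.84].
20807: z = 2.08, |z| > 2 → outlier.
23086: z = 2.52, |z| > 2 → outlier.
Every other value lies within [-33.64, 20418.84].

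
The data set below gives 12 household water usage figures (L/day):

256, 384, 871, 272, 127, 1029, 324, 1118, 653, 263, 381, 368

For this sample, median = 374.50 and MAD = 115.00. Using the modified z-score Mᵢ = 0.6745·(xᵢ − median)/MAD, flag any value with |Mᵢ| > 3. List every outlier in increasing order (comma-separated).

1029, 1118

|Mᵢ| > 3 ⇔ |xᵢ − 374.50| > 3·115.00/0.6745 = 511.49.
So outliers lie outside [-136.99, 885.99].
1029: M = 3.84 → outlier.
1118: M = 4.36 → outlier.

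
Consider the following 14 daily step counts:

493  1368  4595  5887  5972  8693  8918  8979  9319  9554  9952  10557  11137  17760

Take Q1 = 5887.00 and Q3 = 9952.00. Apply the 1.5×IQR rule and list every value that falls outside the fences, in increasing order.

IQR = Q3 − Q1 = 9952.00 − 5887.00 = 4065.00.
Lower fence = Q1 − 1.5·IQR = 5887.00 − 6097.50 = -210.50.
Upper fence = Q3 + 1.5·IQR = 9952.00 + 6097.50 = 16049.50.
17760 > 16049.50 → outlier.
All remaining values lie within [-210.50, 16049.50].

17760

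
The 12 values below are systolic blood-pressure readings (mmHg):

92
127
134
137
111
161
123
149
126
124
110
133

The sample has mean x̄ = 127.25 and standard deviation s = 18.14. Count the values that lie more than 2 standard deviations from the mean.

0

Cutoffs: x̄ ± 2s = [90.97, 163.53].
Every value lies within the cutoffs.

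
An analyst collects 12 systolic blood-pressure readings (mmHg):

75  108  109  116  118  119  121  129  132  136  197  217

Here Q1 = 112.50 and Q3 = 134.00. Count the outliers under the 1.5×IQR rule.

IQR = 21.50; fences at 112.50 − 32.25 = 80.25 and 134.00 + 32.25 = 166.25.
Outside the cutoffs: 75, 197, 217.

3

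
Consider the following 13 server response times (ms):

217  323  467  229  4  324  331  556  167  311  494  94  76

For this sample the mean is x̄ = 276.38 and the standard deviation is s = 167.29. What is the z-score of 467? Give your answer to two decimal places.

1.14

z = (467 − 276.38) / 167.29 = 1.14.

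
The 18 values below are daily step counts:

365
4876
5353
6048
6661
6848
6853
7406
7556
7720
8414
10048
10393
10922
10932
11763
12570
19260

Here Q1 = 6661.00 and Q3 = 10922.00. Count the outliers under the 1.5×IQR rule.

IQR = 4261.00; fences at 6661.00 − 6391.50 = 269.50 and 10922.00 + 6391.50 = 17313.50.
Outside the cutoffs: 19260.

1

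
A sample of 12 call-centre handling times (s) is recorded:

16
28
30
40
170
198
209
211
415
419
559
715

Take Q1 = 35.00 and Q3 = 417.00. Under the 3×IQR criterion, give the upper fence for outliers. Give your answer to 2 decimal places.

IQR = Q3 − Q1 = 417.00 − 35.00 = 382.00.
Lower fence = Q1 − 3·IQR = 35.00 − 1146.00 = -1111.00.
Upper fence = Q3 + 3·IQR = 417.00 + 1146.00 = 1563.00.

1563.00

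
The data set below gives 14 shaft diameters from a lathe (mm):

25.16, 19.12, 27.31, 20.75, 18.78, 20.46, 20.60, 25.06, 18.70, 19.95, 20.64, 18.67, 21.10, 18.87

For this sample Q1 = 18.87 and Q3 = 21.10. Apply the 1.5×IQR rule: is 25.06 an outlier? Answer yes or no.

IQR = Q3 − Q1 = 21.10 − 18.87 = 2.23.
Lower fence = Q1 − 1.5·IQR = 18.87 − 3.345 = 15.525.
Upper fence = Q3 + 1.5·IQR = 21.10 + 3.345 = 24.445.
25.06 lies above the upper fence.

yes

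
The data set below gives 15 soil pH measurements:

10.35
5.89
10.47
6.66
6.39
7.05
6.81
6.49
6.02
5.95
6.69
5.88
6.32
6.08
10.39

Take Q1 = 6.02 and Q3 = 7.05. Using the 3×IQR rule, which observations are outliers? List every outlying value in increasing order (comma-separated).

10.35, 10.39, 10.47

IQR = Q3 − Q1 = 7.05 − 6.02 = 1.03.
Lower fence = Q1 − 3·IQR = 6.02 − 3.09 = 2.93.
Upper fence = Q3 + 3·IQR = 7.05 + 3.09 = 10.14.
10.35 > 10.14 → outlier.
10.39 > 10.14 → outlier.
10.47 > 10.14 → outlier.
All remaining values lie within [2.93, 10.14].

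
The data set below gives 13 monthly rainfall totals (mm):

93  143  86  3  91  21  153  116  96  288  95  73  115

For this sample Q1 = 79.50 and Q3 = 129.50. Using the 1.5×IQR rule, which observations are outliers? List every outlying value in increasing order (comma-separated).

IQR = Q3 − Q1 = 129.50 − 79.50 = 50.00.
Lower fence = Q1 − 1.5·IQR = 79.50 − 75.00 = 4.50.
Upper fence = Q3 + 1.5·IQR = 129.50 + 75.00 = 204.50.
3 < 4.50 → outlier.
288 > 204.50 → outlier.
All remaining values lie within [4.50, 204.50].

3, 288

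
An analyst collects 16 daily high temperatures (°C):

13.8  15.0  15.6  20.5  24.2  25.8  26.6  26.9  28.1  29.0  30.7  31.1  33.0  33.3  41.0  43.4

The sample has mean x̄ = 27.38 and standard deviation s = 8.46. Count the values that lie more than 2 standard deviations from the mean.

Cutoffs: x̄ ± 2s = [10.46, 44.30].
Every value lies within the cutoffs.

0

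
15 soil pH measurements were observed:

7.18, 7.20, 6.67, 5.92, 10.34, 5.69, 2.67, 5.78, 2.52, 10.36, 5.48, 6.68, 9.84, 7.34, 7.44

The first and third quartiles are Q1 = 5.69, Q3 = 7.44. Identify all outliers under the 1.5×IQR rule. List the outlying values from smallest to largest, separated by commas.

2.52, 2.67, 10.34, 10.36

IQR = Q3 − Q1 = 7.44 − 5.69 = 1.75.
Lower fence = Q1 − 1.5·IQR = 5.69 − 2.625 = 3.065.
Upper fence = Q3 + 1.5·IQR = 7.44 + 2.625 = 10.065.
2.52 < 3.065 → outlier.
2.67 < 3.065 → outlier.
10.34 > 10.065 → outlier.
10.36 > 10.065 → outlier.
All remaining values lie within [3.065, 10.065].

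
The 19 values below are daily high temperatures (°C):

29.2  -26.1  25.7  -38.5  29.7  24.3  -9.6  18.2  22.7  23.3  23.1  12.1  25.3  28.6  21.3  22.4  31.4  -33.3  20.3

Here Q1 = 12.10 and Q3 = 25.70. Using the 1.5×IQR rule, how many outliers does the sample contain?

IQR = 13.60; fences at 12.10 − 20.40 = -8.30 and 25.70 + 20.40 = 46.10.
Outside the cutoffs: -38.5, -33.3, -26.1, -9.6.

4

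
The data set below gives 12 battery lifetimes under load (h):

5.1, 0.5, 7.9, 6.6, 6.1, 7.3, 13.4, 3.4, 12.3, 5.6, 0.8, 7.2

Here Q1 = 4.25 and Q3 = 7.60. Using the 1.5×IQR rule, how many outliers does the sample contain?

1

IQR = 3.35; fences at 4.25 − 5.025 = -0.775 and 7.60 + 5.025 = 12.625.
Outside the cutoffs: 13.4.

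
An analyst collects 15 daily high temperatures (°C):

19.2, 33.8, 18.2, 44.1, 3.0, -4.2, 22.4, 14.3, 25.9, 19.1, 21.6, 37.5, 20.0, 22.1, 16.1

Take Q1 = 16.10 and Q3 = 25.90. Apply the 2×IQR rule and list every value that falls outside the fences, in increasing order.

IQR = Q3 − Q1 = 25.90 − 16.10 = 9.80.
Lower fence = Q1 − 2·IQR = 16.10 − 19.60 = -3.50.
Upper fence = Q3 + 2·IQR = 25.90 + 19.60 = 45.50.
-4.2 < -3.50 → outlier.
All remaining values lie within [-3.50, 45.50].

-4.2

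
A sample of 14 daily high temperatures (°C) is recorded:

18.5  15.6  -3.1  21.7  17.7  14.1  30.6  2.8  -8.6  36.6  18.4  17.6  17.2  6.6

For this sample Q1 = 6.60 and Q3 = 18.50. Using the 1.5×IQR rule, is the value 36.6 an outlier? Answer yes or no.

yes

IQR = Q3 − Q1 = 18.50 − 6.60 = 11.90.
Lower fence = Q1 − 1.5·IQR = 6.60 − 17.85 = -11.25.
Upper fence = Q3 + 1.5·IQR = 18.50 + 17.85 = 36.35.
36.6 lies above the upper fence.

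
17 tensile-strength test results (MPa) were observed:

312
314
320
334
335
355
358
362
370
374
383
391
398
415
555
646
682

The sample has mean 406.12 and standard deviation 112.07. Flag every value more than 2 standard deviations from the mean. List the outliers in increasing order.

646, 682

Cutoffs at x̄ ± 2s: 406.12 ± 2·112.07 = [181.98, 630.26].
646: z = 2.14, |z| > 2 → outlier.
682: z = 2.46, |z| > 2 → outlier.
Every other value lies within [181.98, 630.26].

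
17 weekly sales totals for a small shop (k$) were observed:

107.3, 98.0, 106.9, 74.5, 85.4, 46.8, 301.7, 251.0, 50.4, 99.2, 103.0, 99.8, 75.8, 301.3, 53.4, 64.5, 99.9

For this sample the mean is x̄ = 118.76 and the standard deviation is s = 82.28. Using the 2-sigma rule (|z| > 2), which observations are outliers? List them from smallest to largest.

301.3, 301.7

Cutoffs at x̄ ± 2s: 118.76 ± 2·82.28 = [-45.80, 283.32].
301.3: z = 2.22, |z| > 2 → outlier.
301.7: z = 2.22, |z| > 2 → outlier.
Every other value lies within [-45.80, 283.32].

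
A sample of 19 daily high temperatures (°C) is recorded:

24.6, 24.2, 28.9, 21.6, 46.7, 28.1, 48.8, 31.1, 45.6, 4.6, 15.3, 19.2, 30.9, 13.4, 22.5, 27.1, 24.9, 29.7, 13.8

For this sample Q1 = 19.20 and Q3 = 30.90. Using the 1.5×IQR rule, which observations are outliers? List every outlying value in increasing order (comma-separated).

IQR = Q3 − Q1 = 30.90 − 19.20 = 11.70.
Lower fence = Q1 − 1.5·IQR = 19.20 − 17.55 = 1.65.
Upper fence = Q3 + 1.5·IQR = 30.90 + 17.55 = 48.45.
48.8 > 48.45 → outlier.
All remaining values lie within [1.65, 48.45].

48.8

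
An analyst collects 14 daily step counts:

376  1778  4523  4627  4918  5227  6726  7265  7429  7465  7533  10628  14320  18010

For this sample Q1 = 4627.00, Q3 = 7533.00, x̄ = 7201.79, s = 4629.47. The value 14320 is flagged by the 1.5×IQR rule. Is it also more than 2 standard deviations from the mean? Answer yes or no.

no

z = (14320 − 7201.79) / 4629.47 = 1.54.
|z| = 1.54 ≤ 2.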